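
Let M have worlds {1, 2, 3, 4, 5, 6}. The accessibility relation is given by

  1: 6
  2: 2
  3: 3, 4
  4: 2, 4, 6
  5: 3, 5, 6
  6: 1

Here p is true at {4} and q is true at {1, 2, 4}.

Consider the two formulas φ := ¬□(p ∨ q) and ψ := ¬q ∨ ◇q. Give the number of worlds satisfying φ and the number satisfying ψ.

4 and 5

For ¬□(p ∨ q):
1: □(p ∨ q) is F. ✓
2: □(p ∨ q) is T. ✗
3: □(p ∨ q) is F. ✓
4: □(p ∨ q) is F. ✓
5: □(p ∨ q) is F. ✓
6: □(p ∨ q) is T. ✗
— 4 worlds.
For ¬q ∨ ◇q:
1: ¬q is F, ◇q is F. ✗
2: ¬q is F, ◇q is T. ✓
3: ¬q is T, ◇q is T. ✓
4: ¬q is F, ◇q is T. ✓
5: ¬q is T, ◇q is F. ✓
6: ¬q is T, ◇q is T. ✓
— 5 worlds.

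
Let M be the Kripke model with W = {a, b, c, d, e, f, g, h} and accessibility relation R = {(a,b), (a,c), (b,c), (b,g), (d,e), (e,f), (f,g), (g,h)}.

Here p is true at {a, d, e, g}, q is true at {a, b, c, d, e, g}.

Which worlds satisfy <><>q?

{a, e}

a: successors {b, c}; <>q there: b:T, c:F. ✓
b: successors {c, g}; <>q there: c:F, g:F. ✗
c: no successors, so <><>q fails. ✗
d: successors {e}; <>q there: e:F. ✗
e: successors {f}; <>q there: f:T. ✓
f: successors {g}; <>q there: g:F. ✗
g: successors {h}; <>q there: h:F. ✗
h: no successors, so <><>q fails. ✗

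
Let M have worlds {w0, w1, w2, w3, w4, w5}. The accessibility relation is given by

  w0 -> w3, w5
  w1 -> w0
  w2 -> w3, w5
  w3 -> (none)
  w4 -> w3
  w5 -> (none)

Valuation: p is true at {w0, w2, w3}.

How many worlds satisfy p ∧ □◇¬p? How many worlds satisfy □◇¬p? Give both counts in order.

1 and 3

For p ∧ □◇¬p:
w0: p is T, □◇¬p is F. ✗
w1: p is F, □◇¬p is T. ✗
w2: p is T, □◇¬p is F. ✗
w3: p is T, □◇¬p is T. ✓
w4: p is F, □◇¬p is F. ✗
w5: p is F, □◇¬p is T. ✗
— 1 world.
For □◇¬p:
w0: successors {w3, w5}; ◇¬p there: w3:F, w5:F. ✗
w1: successors {w0}; ◇¬p there: w0:T. ✓
w2: successors {w3, w5}; ◇¬p there: w3:F, w5:F. ✗
w3: no successors, so □◇¬p holds vacuously. ✓
w4: successors {w3}; ◇¬p there: w3:F. ✗
w5: no successors, so □◇¬p holds vacuously. ✓
— 3 worlds.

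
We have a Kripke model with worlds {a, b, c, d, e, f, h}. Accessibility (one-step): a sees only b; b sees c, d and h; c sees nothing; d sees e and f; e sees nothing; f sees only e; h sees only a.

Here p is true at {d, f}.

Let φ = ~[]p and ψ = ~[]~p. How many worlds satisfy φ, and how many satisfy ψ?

For ~[]p:
a: []p is F. ✓
b: []p is F. ✓
c: []p is T. ✗
d: []p is F. ✓
e: []p is T. ✗
f: []p is F. ✓
h: []p is F. ✓
— 5 worlds.
For ~[]~p:
a: []~p is T. ✗
b: []~p is F. ✓
c: []~p is T. ✗
d: []~p is F. ✓
e: []~p is T. ✗
f: []~p is T. ✗
h: []~p is T. ✗
— 2 worlds.

5 and 2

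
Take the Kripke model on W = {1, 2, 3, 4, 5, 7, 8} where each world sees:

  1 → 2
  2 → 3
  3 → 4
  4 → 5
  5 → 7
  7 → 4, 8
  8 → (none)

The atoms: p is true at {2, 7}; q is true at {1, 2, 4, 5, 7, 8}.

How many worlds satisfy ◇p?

2

1: successors {2}; p there: 2:T. ✓
2: successors {3}; p there: 3:F. ✗
3: successors {4}; p there: 4:F. ✗
4: successors {5}; p there: 5:F. ✗
5: successors {7}; p there: 7:T. ✓
7: successors {4, 8}; p there: 4:F, 8:F. ✗
8: no successors, so ◇p fails. ✗
Satisfying worlds: {1, 5}.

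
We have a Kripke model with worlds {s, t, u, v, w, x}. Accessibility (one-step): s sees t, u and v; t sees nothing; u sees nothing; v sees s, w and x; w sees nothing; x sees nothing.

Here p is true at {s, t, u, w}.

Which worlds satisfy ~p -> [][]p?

{s, t, u, w, x}

s: ~p is F, [][]p is F. ✓
t: ~p is F, [][]p is T. ✓
u: ~p is F, [][]p is T. ✓
v: ~p is T, [][]p is F. ✗
w: ~p is F, [][]p is T. ✓
x: ~p is T, [][]p is T. ✓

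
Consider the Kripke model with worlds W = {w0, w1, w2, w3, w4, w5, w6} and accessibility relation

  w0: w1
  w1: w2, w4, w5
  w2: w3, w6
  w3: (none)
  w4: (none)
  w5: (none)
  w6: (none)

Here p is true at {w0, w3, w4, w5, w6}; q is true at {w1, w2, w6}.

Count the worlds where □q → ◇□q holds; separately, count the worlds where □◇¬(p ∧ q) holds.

For □q → ◇□q:
w0: □q is T, ◇□q is F. ✗
w1: □q is F, ◇□q is T. ✓
w2: □q is F, ◇□q is T. ✓
w3: □q is T, ◇□q is F. ✗
w4: □q is T, ◇□q is F. ✗
w5: □q is T, ◇□q is F. ✗
w6: □q is T, ◇□q is F. ✗
— 2 worlds.
For □◇¬(p ∧ q):
w0: successors {w1}; ◇¬(p ∧ q) there: w1:T. ✓
w1: successors {w2, w4, w5}; ◇¬(p ∧ q) there: w2:T, w4:F, w5:F. ✗
w2: successors {w3, w6}; ◇¬(p ∧ q) there: w3:F, w6:F. ✗
w3: no successors, so □◇¬(p ∧ q) holds vacuously. ✓
w4: no successors, so □◇¬(p ∧ q) holds vacuously. ✓
w5: no successors, so □◇¬(p ∧ q) holds vacuously. ✓
w6: no successors, so □◇¬(p ∧ q) holds vacuously. ✓
— 5 worlds.

2 and 5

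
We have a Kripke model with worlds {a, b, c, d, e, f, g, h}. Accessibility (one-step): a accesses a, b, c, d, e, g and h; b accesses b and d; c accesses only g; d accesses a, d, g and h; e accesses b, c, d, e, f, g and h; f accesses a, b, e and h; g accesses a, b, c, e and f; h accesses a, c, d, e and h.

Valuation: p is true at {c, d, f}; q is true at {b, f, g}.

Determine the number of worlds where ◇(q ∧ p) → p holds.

6

a: ◇(q ∧ p) is F, p is F. ✓
b: ◇(q ∧ p) is F, p is F. ✓
c: ◇(q ∧ p) is F, p is T. ✓
d: ◇(q ∧ p) is F, p is T. ✓
e: ◇(q ∧ p) is T, p is F. ✗
f: ◇(q ∧ p) is F, p is T. ✓
g: ◇(q ∧ p) is T, p is F. ✗
h: ◇(q ∧ p) is F, p is F. ✓
Satisfying worlds: {a, b, c, d, f, h}.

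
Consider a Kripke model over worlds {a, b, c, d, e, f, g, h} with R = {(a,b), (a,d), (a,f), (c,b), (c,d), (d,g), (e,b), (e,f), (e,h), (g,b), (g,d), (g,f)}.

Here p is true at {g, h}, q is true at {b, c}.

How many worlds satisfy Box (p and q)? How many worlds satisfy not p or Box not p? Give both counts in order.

For Box (p and q):
a: successors {b, d, f}; p and q there: b:F, d:F, f:F. ✗
b: no successors, so Box (p and q) holds vacuously. ✓
c: successors {b, d}; p and q there: b:F, d:F. ✗
d: successors {g}; p and q there: g:F. ✗
e: successors {b, f, h}; p and q there: b:F, f:F, h:F. ✗
f: no successors, so Box (p and q) holds vacuously. ✓
g: successors {b, d, f}; p and q there: b:F, d:F, f:F. ✗
h: no successors, so Box (p and q) holds vacuously. ✓
— 3 worlds.
For not p or Box not p:
a: not p is T, Box not p is T. ✓
b: not p is T, Box not p is T. ✓
c: not p is T, Box not p is T. ✓
d: not p is T, Box not p is F. ✓
e: not p is T, Box not p is F. ✓
f: not p is T, Box not p is T. ✓
g: not p is F, Box not p is T. ✓
h: not p is F, Box not p is T. ✓
— 8 worlds.

3 and 8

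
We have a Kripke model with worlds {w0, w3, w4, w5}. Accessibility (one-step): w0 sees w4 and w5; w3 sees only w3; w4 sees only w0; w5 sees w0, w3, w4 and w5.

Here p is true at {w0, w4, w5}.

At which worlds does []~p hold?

{w3}

w0: successors {w4, w5}; ~p there: w4:F, w5:F. ✗
w3: successors {w3}; ~p there: w3:T. ✓
w4: successors {w0}; ~p there: w0:F. ✗
w5: successors {w0, w3, w4, w5}; ~p there: w0:F, w3:T, w4:F, w5:F. ✗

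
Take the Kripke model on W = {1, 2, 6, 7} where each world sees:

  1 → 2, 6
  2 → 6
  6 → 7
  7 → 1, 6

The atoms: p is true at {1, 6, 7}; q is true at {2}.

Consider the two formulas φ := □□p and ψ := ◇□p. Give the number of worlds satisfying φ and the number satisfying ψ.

3 and 4

For □□p:
1: successors {2, 6}; □p there: 2:T, 6:T. ✓
2: successors {6}; □p there: 6:T. ✓
6: successors {7}; □p there: 7:T. ✓
7: successors {1, 6}; □p there: 1:F, 6:T. ✗
— 3 worlds.
For ◇□p:
1: successors {2, 6}; □p there: 2:T, 6:T. ✓
2: successors {6}; □p there: 6:T. ✓
6: successors {7}; □p there: 7:T. ✓
7: successors {1, 6}; □p there: 1:F, 6:T. ✓
— 4 worlds.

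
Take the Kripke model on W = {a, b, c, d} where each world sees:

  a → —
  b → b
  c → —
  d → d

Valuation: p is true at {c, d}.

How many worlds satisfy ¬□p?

1

a: □p is T. ✗
b: □p is F. ✓
c: □p is T. ✗
d: □p is T. ✗
Satisfying worlds: {b}.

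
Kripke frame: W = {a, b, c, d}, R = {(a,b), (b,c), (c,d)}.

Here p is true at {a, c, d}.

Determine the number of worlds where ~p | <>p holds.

2

a: ~p is F, <>p is F. ✗
b: ~p is T, <>p is T. ✓
c: ~p is F, <>p is T. ✓
d: ~p is F, <>p is F. ✗
Satisfying worlds: {b, c}.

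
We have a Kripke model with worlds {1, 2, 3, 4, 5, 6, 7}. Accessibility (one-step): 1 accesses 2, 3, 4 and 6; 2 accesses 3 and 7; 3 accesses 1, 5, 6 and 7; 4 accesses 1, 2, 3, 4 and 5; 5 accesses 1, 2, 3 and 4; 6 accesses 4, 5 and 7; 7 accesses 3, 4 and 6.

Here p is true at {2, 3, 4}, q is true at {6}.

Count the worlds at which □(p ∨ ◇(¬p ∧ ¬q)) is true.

1: successors {2, 3, 4, 6}; p ∨ ◇(¬p ∧ ¬q) there: 2:T, 3:T, 4:T, 6:T. ✓
2: successors {3, 7}; p ∨ ◇(¬p ∧ ¬q) there: 3:T, 7:F. ✗
3: successors {1, 5, 6, 7}; p ∨ ◇(¬p ∧ ¬q) there: 1:F, 5:T, 6:T, 7:F. ✗
4: successors {1, 2, 3, 4, 5}; p ∨ ◇(¬p ∧ ¬q) there: 1:F, 2:T, 3:T, 4:T, 5:T. ✗
5: successors {1, 2, 3, 4}; p ∨ ◇(¬p ∧ ¬q) there: 1:F, 2:T, 3:T, 4:T. ✗
6: successors {4, 5, 7}; p ∨ ◇(¬p ∧ ¬q) there: 4:T, 5:T, 7:F. ✗
7: successors {3, 4, 6}; p ∨ ◇(¬p ∧ ¬q) there: 3:T, 4:T, 6:T. ✓
Satisfying worlds: {1, 7}.

2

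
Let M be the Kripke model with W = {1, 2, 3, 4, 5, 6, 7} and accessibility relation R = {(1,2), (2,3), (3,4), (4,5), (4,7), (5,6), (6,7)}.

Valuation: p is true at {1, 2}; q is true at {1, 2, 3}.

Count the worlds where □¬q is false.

1: successors {2}; ¬q there: 2:F. ✗
2: successors {3}; ¬q there: 3:F. ✗
3: successors {4}; ¬q there: 4:T. ✓
4: successors {5, 7}; ¬q there: 5:T, 7:T. ✓
5: successors {6}; ¬q there: 6:T. ✓
6: successors {7}; ¬q there: 7:T. ✓
7: no successors, so □¬q holds vacuously. ✓
Satisfying worlds: {3, 4, 5, 6, 7}.
So □¬q fails at the other 2 worlds.

2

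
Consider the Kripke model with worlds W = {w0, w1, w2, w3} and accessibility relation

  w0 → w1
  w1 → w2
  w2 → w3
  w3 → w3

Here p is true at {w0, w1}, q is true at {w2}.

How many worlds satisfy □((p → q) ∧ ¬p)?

3

w0: successors {w1}; (p → q) ∧ ¬p there: w1:F. ✗
w1: successors {w2}; (p → q) ∧ ¬p there: w2:T. ✓
w2: successors {w3}; (p → q) ∧ ¬p there: w3:T. ✓
w3: successors {w3}; (p → q) ∧ ¬p there: w3:T. ✓
Satisfying worlds: {w1, w2, w3}.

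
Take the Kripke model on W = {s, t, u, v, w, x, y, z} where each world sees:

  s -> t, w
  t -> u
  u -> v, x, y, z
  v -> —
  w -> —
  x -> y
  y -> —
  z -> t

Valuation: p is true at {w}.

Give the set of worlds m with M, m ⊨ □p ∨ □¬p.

s: □p is F, □¬p is F. ✗
t: □p is F, □¬p is T. ✓
u: □p is F, □¬p is T. ✓
v: □p is T, □¬p is T. ✓
w: □p is T, □¬p is T. ✓
x: □p is F, □¬p is T. ✓
y: □p is T, □¬p is T. ✓
z: □p is F, □¬p is T. ✓

{t, u, v, w, x, y, z}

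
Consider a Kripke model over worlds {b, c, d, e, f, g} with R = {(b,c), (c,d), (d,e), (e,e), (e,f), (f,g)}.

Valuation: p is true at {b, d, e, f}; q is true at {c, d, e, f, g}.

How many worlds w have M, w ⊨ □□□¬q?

2

b: successors {c}; □□¬q there: c:F. ✗
c: successors {d}; □□¬q there: d:F. ✗
d: successors {e}; □□¬q there: e:F. ✗
e: successors {e, f}; □□¬q there: e:F, f:T. ✗
f: successors {g}; □□¬q there: g:T. ✓
g: no successors, so □□□¬q holds vacuously. ✓
Satisfying worlds: {f, g}.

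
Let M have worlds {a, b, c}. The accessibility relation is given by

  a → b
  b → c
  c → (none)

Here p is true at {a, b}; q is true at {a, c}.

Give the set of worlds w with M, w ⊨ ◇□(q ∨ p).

{a, b}

a: successors {b}; □(q ∨ p) there: b:T. ✓
b: successors {c}; □(q ∨ p) there: c:T. ✓
c: no successors, so ◇□(q ∨ p) fails. ✗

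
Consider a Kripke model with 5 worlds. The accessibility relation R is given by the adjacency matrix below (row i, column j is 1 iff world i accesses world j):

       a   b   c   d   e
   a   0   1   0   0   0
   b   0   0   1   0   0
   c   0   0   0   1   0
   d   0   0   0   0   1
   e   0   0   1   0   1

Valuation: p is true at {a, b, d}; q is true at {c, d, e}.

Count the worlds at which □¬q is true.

a: successors {b}; ¬q there: b:T. ✓
b: successors {c}; ¬q there: c:F. ✗
c: successors {d}; ¬q there: d:F. ✗
d: successors {e}; ¬q there: e:F. ✗
e: successors {c, e}; ¬q there: c:F, e:F. ✗
Satisfying worlds: {a}.

1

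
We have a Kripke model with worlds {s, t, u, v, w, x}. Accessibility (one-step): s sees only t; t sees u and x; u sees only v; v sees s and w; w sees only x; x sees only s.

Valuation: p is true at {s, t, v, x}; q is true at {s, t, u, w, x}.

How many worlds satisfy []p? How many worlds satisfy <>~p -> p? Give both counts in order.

For []p:
s: successors {t}; p there: t:T. ✓
t: successors {u, x}; p there: u:F, x:T. ✗
u: successors {v}; p there: v:T. ✓
v: successors {s, w}; p there: s:T, w:F. ✗
w: successors {x}; p there: x:T. ✓
x: successors {s}; p there: s:T. ✓
— 4 worlds.
For <>~p -> p:
s: <>~p is F, p is T. ✓
t: <>~p is T, p is T. ✓
u: <>~p is F, p is F. ✓
v: <>~p is T, p is T. ✓
w: <>~p is F, p is F. ✓
x: <>~p is F, p is T. ✓
— 6 worlds.

4 and 6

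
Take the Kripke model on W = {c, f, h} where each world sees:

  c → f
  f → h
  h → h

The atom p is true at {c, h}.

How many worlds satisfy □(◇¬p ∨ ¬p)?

1

c: successors {f}; ◇¬p ∨ ¬p there: f:T. ✓
f: successors {h}; ◇¬p ∨ ¬p there: h:F. ✗
h: successors {h}; ◇¬p ∨ ¬p there: h:F. ✗
Satisfying worlds: {c}.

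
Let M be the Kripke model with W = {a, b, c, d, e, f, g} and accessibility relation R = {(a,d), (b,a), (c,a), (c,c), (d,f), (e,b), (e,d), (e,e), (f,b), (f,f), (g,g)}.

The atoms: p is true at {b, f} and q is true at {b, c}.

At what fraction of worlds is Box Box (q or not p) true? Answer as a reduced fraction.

3/7

a: successors {d}; Box (q or not p) there: d:F. ✗
b: successors {a}; Box (q or not p) there: a:T. ✓
c: successors {a, c}; Box (q or not p) there: a:T, c:T. ✓
d: successors {f}; Box (q or not p) there: f:F. ✗
e: successors {b, d, e}; Box (q or not p) there: b:T, d:F, e:T. ✗
f: successors {b, f}; Box (q or not p) there: b:T, f:F. ✗
g: successors {g}; Box (q or not p) there: g:T. ✓
That's 3 of 7 worlds, so 3/7.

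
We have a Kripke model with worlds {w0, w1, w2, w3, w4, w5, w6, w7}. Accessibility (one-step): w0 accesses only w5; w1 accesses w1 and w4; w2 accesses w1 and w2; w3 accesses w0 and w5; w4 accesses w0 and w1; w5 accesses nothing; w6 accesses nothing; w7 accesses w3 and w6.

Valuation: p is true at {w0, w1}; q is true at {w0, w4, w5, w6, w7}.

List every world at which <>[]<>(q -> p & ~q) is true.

w0: successors {w5}; []<>(q -> p & ~q) there: w5:T. ✓
w1: successors {w1, w4}; []<>(q -> p & ~q) there: w1:T, w4:F. ✓
w2: successors {w1, w2}; []<>(q -> p & ~q) there: w1:T, w2:T. ✓
w3: successors {w0, w5}; []<>(q -> p & ~q) there: w0:F, w5:T. ✓
w4: successors {w0, w1}; []<>(q -> p & ~q) there: w0:F, w1:T. ✓
w5: no successors, so <>[]<>(q -> p & ~q) fails. ✗
w6: no successors, so <>[]<>(q -> p & ~q) fails. ✗
w7: successors {w3, w6}; []<>(q -> p & ~q) there: w3:F, w6:T. ✓

{w0, w1, w2, w3, w4, w7}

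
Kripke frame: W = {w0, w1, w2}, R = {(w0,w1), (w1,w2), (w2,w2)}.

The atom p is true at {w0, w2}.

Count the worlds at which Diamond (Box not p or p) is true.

w0: successors {w1}; Box not p or p there: w1:F. ✗
w1: successors {w2}; Box not p or p there: w2:T. ✓
w2: successors {w2}; Box not p or p there: w2:T. ✓
Satisfying worlds: {w1, w2}.

2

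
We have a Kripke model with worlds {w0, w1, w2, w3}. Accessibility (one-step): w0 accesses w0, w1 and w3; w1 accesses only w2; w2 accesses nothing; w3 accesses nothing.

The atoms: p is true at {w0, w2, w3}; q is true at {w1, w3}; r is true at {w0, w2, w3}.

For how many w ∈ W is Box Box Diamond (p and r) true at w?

3

w0: successors {w0, w1, w3}; Box Diamond (p and r) there: w0:F, w1:F, w3:T. ✗
w1: successors {w2}; Box Diamond (p and r) there: w2:T. ✓
w2: no successors, so Box Box Diamond (p and r) holds vacuously. ✓
w3: no successors, so Box Box Diamond (p and r) holds vacuously. ✓
Satisfying worlds: {w1, w2, w3}.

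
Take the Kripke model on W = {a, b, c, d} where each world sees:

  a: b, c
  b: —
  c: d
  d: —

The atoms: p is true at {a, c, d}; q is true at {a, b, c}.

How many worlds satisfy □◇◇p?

a: successors {b, c}; ◇◇p there: b:F, c:F. ✗
b: no successors, so □◇◇p holds vacuously. ✓
c: successors {d}; ◇◇p there: d:F. ✗
d: no successors, so □◇◇p holds vacuously. ✓
Satisfying worlds: {b, d}.

2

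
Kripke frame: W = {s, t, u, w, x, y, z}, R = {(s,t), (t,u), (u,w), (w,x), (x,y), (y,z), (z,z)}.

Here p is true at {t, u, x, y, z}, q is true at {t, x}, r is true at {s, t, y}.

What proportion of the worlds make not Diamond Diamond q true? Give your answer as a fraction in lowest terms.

6/7

s: Diamond Diamond q is F. ✓
t: Diamond Diamond q is F. ✓
u: Diamond Diamond q is T. ✗
w: Diamond Diamond q is F. ✓
x: Diamond Diamond q is F. ✓
y: Diamond Diamond q is F. ✓
z: Diamond Diamond q is F. ✓
That's 6 of 7 worlds, so 6/7.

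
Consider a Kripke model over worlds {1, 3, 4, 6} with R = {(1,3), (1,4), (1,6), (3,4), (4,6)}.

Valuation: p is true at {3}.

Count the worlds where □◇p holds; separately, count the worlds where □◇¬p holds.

For □◇p:
1: successors {3, 4, 6}; ◇p there: 3:F, 4:F, 6:F. ✗
3: successors {4}; ◇p there: 4:F. ✗
4: successors {6}; ◇p there: 6:F. ✗
6: no successors, so □◇p holds vacuously. ✓
— 1 world.
For □◇¬p:
1: successors {3, 4, 6}; ◇¬p there: 3:T, 4:T, 6:F. ✗
3: successors {4}; ◇¬p there: 4:T. ✓
4: successors {6}; ◇¬p there: 6:F. ✗
6: no successors, so □◇¬p holds vacuously. ✓
— 2 worlds.

1 and 2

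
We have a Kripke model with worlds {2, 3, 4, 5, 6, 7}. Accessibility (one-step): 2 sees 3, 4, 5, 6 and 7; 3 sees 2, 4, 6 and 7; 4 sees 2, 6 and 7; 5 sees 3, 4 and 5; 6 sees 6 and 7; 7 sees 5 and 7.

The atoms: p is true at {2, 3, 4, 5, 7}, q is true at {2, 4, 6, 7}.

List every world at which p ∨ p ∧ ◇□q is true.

{2, 3, 4, 5, 7}

2: p is T, p ∧ ◇□q is T. ✓
3: p is T, p ∧ ◇□q is T. ✓
4: p is T, p ∧ ◇□q is T. ✓
5: p is T, p ∧ ◇□q is T. ✓
6: p is F, p ∧ ◇□q is F. ✗
7: p is T, p ∧ ◇□q is F. ✓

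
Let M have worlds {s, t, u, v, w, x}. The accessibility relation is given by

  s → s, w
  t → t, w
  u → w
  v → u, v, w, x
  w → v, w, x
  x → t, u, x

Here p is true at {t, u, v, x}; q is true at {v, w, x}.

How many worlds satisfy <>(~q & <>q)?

4

s: successors {s, w}; ~q & <>q there: s:T, w:F. ✓
t: successors {t, w}; ~q & <>q there: t:T, w:F. ✓
u: successors {w}; ~q & <>q there: w:F. ✗
v: successors {u, v, w, x}; ~q & <>q there: u:T, v:F, w:F, x:F. ✓
w: successors {v, w, x}; ~q & <>q there: v:F, w:F, x:F. ✗
x: successors {t, u, x}; ~q & <>q there: t:T, u:T, x:F. ✓
Satisfying worlds: {s, t, v, x}.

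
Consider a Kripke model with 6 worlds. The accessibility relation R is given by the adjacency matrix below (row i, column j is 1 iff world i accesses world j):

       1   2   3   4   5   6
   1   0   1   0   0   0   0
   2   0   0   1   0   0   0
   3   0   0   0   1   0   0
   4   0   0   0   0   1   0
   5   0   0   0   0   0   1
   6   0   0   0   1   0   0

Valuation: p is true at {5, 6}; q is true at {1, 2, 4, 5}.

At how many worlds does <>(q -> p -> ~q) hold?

1: successors {2}; q -> p -> ~q there: 2:T. ✓
2: successors {3}; q -> p -> ~q there: 3:T. ✓
3: successors {4}; q -> p -> ~q there: 4:T. ✓
4: successors {5}; q -> p -> ~q there: 5:F. ✗
5: successors {6}; q -> p -> ~q there: 6:T. ✓
6: successors {4}; q -> p -> ~q there: 4:T. ✓
Satisfying worlds: {1, 2, 3, 5, 6}.

5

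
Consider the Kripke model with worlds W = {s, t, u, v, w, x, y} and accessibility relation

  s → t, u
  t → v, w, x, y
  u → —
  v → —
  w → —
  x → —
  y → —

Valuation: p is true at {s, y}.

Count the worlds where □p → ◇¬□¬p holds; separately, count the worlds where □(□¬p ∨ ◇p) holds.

For □p → ◇¬□¬p:
s: □p is F, ◇¬□¬p is T. ✓
t: □p is F, ◇¬□¬p is F. ✓
u: □p is T, ◇¬□¬p is F. ✗
v: □p is T, ◇¬□¬p is F. ✗
w: □p is T, ◇¬□¬p is F. ✗
x: □p is T, ◇¬□¬p is F. ✗
y: □p is T, ◇¬□¬p is F. ✗
— 2 worlds.
For □(□¬p ∨ ◇p):
s: successors {t, u}; □¬p ∨ ◇p there: t:T, u:T. ✓
t: successors {v, w, x, y}; □¬p ∨ ◇p there: v:T, w:T, x:T, y:T. ✓
u: no successors, so □(□¬p ∨ ◇p) holds vacuously. ✓
v: no successors, so □(□¬p ∨ ◇p) holds vacuously. ✓
w: no successors, so □(□¬p ∨ ◇p) holds vacuously. ✓
x: no successors, so □(□¬p ∨ ◇p) holds vacuously. ✓
y: no successors, so □(□¬p ∨ ◇p) holds vacuously. ✓
— 7 worlds.

2 and 7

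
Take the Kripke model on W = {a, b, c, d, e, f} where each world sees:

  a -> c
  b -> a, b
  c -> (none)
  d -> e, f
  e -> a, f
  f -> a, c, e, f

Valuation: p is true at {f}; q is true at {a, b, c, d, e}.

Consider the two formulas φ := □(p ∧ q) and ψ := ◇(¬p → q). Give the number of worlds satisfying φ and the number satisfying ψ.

For □(p ∧ q):
a: successors {c}; p ∧ q there: c:F. ✗
b: successors {a, b}; p ∧ q there: a:F, b:F. ✗
c: no successors, so □(p ∧ q) holds vacuously. ✓
d: successors {e, f}; p ∧ q there: e:F, f:F. ✗
e: successors {a, f}; p ∧ q there: a:F, f:F. ✗
f: successors {a, c, e, f}; p ∧ q there: a:F, c:F, e:F, f:F. ✗
— 1 world.
For ◇(¬p → q):
a: successors {c}; ¬p → q there: c:T. ✓
b: successors {a, b}; ¬p → q there: a:T, b:T. ✓
c: no successors, so ◇(¬p → q) fails. ✗
d: successors {e, f}; ¬p → q there: e:T, f:T. ✓
e: successors {a, f}; ¬p → q there: a:T, f:T. ✓
f: successors {a, c, e, f}; ¬p → q there: a:T, c:T, e:T, f:T. ✓
— 5 worlds.

1 and 5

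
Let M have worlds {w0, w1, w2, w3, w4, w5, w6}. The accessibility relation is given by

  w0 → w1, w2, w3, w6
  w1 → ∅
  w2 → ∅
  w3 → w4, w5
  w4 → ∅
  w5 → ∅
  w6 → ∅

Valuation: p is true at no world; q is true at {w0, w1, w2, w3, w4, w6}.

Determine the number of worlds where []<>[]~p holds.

w0: successors {w1, w2, w3, w6}; <>[]~p there: w1:F, w2:F, w3:T, w6:F. ✗
w1: no successors, so []<>[]~p holds vacuously. ✓
w2: no successors, so []<>[]~p holds vacuously. ✓
w3: successors {w4, w5}; <>[]~p there: w4:F, w5:F. ✗
w4: no successors, so []<>[]~p holds vacuously. ✓
w5: no successors, so []<>[]~p holds vacuously. ✓
w6: no successors, so []<>[]~p holds vacuously. ✓
Satisfying worlds: {w1, w2, w4, w5, w6}.

5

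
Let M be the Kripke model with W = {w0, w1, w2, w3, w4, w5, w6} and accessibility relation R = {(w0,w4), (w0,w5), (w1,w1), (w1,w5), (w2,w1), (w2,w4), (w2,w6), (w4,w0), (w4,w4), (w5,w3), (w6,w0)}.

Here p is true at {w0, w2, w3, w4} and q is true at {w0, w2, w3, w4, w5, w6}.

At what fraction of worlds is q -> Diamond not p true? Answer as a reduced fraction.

3/7

w0: q is T, Diamond not p is T. ✓
w1: q is F, Diamond not p is T. ✓
w2: q is T, Diamond not p is T. ✓
w3: q is T, Diamond not p is F. ✗
w4: q is T, Diamond not p is F. ✗
w5: q is T, Diamond not p is F. ✗
w6: q is T, Diamond not p is F. ✗
That's 3 of 7 worlds, so 3/7.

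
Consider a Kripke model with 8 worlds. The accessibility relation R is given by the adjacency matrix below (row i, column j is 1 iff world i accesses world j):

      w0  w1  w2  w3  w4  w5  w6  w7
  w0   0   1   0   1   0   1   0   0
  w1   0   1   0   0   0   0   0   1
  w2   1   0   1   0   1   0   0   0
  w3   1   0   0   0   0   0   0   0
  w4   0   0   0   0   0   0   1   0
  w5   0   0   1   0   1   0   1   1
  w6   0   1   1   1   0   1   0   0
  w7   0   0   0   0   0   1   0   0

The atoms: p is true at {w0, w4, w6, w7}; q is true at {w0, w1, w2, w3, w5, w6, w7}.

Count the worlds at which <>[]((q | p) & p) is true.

4

w0: successors {w1, w3, w5}; []((q | p) & p) there: w1:F, w3:T, w5:F. ✓
w1: successors {w1, w7}; []((q | p) & p) there: w1:F, w7:F. ✗
w2: successors {w0, w2, w4}; []((q | p) & p) there: w0:F, w2:F, w4:T. ✓
w3: successors {w0}; []((q | p) & p) there: w0:F. ✗
w4: successors {w6}; []((q | p) & p) there: w6:F. ✗
w5: successors {w2, w4, w6, w7}; []((q | p) & p) there: w2:F, w4:T, w6:F, w7:F. ✓
w6: successors {w1, w2, w3, w5}; []((q | p) & p) there: w1:F, w2:F, w3:T, w5:F. ✓
w7: successors {w5}; []((q | p) & p) there: w5:F. ✗
Satisfying worlds: {w0, w2, w5, w6}.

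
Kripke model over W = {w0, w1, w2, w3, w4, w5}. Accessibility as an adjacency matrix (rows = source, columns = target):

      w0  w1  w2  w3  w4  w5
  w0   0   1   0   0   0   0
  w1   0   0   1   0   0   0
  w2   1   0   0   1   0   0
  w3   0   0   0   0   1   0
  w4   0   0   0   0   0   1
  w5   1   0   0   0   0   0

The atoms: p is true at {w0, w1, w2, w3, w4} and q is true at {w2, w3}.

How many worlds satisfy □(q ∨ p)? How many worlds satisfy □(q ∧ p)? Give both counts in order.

5 and 1

For □(q ∨ p):
w0: successors {w1}; q ∨ p there: w1:T. ✓
w1: successors {w2}; q ∨ p there: w2:T. ✓
w2: successors {w0, w3}; q ∨ p there: w0:T, w3:T. ✓
w3: successors {w4}; q ∨ p there: w4:T. ✓
w4: successors {w5}; q ∨ p there: w5:F. ✗
w5: successors {w0}; q ∨ p there: w0:T. ✓
— 5 worlds.
For □(q ∧ p):
w0: successors {w1}; q ∧ p there: w1:F. ✗
w1: successors {w2}; q ∧ p there: w2:T. ✓
w2: successors {w0, w3}; q ∧ p there: w0:F, w3:T. ✗
w3: successors {w4}; q ∧ p there: w4:F. ✗
w4: successors {w5}; q ∧ p there: w5:F. ✗
w5: successors {w0}; q ∧ p there: w0:F. ✗
— 1 world.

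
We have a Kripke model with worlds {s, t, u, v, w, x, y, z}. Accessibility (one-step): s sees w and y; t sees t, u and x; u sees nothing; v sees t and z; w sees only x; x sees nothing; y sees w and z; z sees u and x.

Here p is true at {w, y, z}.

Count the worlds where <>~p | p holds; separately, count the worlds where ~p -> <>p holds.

5 and 5

For <>~p | p:
s: <>~p is F, p is F. ✗
t: <>~p is T, p is F. ✓
u: <>~p is F, p is F. ✗
v: <>~p is T, p is F. ✓
w: <>~p is T, p is T. ✓
x: <>~p is F, p is F. ✗
y: <>~p is F, p is T. ✓
z: <>~p is T, p is T. ✓
— 5 worlds.
For ~p -> <>p:
s: ~p is T, <>p is T. ✓
t: ~p is T, <>p is F. ✗
u: ~p is T, <>p is F. ✗
v: ~p is T, <>p is T. ✓
w: ~p is F, <>p is F. ✓
x: ~p is T, <>p is F. ✗
y: ~p is F, <>p is T. ✓
z: ~p is F, <>p is F. ✓
— 5 worlds.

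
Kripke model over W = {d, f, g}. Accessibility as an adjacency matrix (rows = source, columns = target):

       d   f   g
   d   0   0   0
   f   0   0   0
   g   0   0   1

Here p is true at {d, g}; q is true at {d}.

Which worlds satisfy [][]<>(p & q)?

d: no successors, so [][]<>(p & q) holds vacuously. ✓
f: no successors, so [][]<>(p & q) holds vacuously. ✓
g: successors {g}; []<>(p & q) there: g:F. ✗

{d, f}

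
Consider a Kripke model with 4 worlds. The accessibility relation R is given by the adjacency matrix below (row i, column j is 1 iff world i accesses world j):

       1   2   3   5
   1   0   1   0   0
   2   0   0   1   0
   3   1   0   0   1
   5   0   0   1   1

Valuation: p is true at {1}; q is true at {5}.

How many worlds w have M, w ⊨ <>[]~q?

2

1: successors {2}; []~q there: 2:T. ✓
2: successors {3}; []~q there: 3:F. ✗
3: successors {1, 5}; []~q there: 1:T, 5:F. ✓
5: successors {3, 5}; []~q there: 3:F, 5:F. ✗
Satisfying worlds: {1, 3}.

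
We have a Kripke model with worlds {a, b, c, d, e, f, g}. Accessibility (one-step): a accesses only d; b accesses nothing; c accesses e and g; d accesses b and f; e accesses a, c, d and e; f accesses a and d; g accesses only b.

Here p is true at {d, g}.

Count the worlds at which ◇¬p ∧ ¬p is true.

a: ◇¬p is F, ¬p is T. ✗
b: ◇¬p is F, ¬p is T. ✗
c: ◇¬p is T, ¬p is T. ✓
d: ◇¬p is T, ¬p is F. ✗
e: ◇¬p is T, ¬p is T. ✓
f: ◇¬p is T, ¬p is T. ✓
g: ◇¬p is T, ¬p is F. ✗
Satisfying worlds: {c, e, f}.

3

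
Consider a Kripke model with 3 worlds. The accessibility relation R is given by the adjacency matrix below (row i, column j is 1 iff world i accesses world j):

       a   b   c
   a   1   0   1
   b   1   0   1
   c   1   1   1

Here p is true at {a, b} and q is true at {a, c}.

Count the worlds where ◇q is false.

a: successors {a, c}; q there: a:T, c:T. ✓
b: successors {a, c}; q there: a:T, c:T. ✓
c: successors {a, b, c}; q there: a:T, b:F, c:T. ✓
Satisfying worlds: {a, b, c}.
So ◇q fails at the other 0 worlds.

0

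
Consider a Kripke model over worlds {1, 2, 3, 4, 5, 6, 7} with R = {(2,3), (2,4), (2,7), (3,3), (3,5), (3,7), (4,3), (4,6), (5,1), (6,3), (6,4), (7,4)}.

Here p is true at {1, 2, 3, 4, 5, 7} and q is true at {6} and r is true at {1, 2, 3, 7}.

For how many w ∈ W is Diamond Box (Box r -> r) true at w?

1: no successors, so Diamond Box (Box r -> r) fails. ✗
2: successors {3, 4, 7}; Box (Box r -> r) there: 3:F, 4:T, 7:T. ✓
3: successors {3, 5, 7}; Box (Box r -> r) there: 3:F, 5:T, 7:T. ✓
4: successors {3, 6}; Box (Box r -> r) there: 3:F, 6:T. ✓
5: successors {1}; Box (Box r -> r) there: 1:T. ✓
6: successors {3, 4}; Box (Box r -> r) there: 3:F, 4:T. ✓
7: successors {4}; Box (Box r -> r) there: 4:T. ✓
Satisfying worlds: {2, 3, 4, 5, 6, 7}.

6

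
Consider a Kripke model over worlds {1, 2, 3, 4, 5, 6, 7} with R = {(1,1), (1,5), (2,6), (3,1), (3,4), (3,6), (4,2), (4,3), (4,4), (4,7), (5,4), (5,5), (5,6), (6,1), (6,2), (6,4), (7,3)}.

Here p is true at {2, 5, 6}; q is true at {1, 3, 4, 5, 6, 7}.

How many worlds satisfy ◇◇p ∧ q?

1: ◇◇p is T, q is T. ✓
2: ◇◇p is T, q is F. ✗
3: ◇◇p is T, q is T. ✓
4: ◇◇p is T, q is T. ✓
5: ◇◇p is T, q is T. ✓
6: ◇◇p is T, q is T. ✓
7: ◇◇p is T, q is T. ✓
Satisfying worlds: {1, 3, 4, 5, 6, 7}.

6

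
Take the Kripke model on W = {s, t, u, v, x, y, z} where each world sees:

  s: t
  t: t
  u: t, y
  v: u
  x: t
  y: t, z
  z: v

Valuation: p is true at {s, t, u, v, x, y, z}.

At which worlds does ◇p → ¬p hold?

∅

s: ◇p is T, ¬p is F. ✗
t: ◇p is T, ¬p is F. ✗
u: ◇p is T, ¬p is F. ✗
v: ◇p is T, ¬p is F. ✗
x: ◇p is T, ¬p is F. ✗
y: ◇p is T, ¬p is F. ✗
z: ◇p is T, ¬p is F. ✗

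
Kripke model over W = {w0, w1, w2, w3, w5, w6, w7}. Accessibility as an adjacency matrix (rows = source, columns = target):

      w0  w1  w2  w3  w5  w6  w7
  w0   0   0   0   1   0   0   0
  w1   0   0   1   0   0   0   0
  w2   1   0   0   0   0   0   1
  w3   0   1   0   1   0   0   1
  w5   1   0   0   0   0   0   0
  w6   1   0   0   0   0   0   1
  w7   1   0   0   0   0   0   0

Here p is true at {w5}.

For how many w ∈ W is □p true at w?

0

w0: successors {w3}; p there: w3:F. ✗
w1: successors {w2}; p there: w2:F. ✗
w2: successors {w0, w7}; p there: w0:F, w7:F. ✗
w3: successors {w1, w3, w7}; p there: w1:F, w3:F, w7:F. ✗
w5: successors {w0}; p there: w0:F. ✗
w6: successors {w0, w7}; p there: w0:F, w7:F. ✗
w7: successors {w0}; p there: w0:F. ✗
Satisfying worlds: ∅.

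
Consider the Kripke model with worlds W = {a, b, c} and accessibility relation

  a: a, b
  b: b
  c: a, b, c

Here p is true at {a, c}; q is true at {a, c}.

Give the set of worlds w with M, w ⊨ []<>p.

∅

a: successors {a, b}; <>p there: a:T, b:F. ✗
b: successors {b}; <>p there: b:F. ✗
c: successors {a, b, c}; <>p there: a:T, b:F, c:T. ✗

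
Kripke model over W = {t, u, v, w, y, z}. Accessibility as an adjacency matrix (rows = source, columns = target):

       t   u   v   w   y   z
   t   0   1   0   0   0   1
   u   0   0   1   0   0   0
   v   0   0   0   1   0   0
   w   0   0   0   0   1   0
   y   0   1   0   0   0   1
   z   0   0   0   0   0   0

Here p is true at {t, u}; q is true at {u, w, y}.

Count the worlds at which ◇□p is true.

t: successors {u, z}; □p there: u:F, z:T. ✓
u: successors {v}; □p there: v:F. ✗
v: successors {w}; □p there: w:F. ✗
w: successors {y}; □p there: y:F. ✗
y: successors {u, z}; □p there: u:F, z:T. ✓
z: no successors, so ◇□p fails. ✗
Satisfying worlds: {t, y}.

2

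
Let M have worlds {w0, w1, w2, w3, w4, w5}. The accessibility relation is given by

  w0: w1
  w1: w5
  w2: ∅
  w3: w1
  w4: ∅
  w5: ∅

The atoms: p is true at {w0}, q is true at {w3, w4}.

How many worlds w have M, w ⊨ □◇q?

3

w0: successors {w1}; ◇q there: w1:F. ✗
w1: successors {w5}; ◇q there: w5:F. ✗
w2: no successors, so □◇q holds vacuously. ✓
w3: successors {w1}; ◇q there: w1:F. ✗
w4: no successors, so □◇q holds vacuously. ✓
w5: no successors, so □◇q holds vacuously. ✓
Satisfying worlds: {w2, w4, w5}.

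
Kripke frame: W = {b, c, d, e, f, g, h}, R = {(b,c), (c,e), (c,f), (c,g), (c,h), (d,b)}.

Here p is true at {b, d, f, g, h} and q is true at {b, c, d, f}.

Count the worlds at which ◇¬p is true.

b: successors {c}; ¬p there: c:T. ✓
c: successors {e, f, g, h}; ¬p there: e:T, f:F, g:F, h:F. ✓
d: successors {b}; ¬p there: b:F. ✗
e: no successors, so ◇¬p fails. ✗
f: no successors, so ◇¬p fails. ✗
g: no successors, so ◇¬p fails. ✗
h: no successors, so ◇¬p fails. ✗
Satisfying worlds: {b, c}.

2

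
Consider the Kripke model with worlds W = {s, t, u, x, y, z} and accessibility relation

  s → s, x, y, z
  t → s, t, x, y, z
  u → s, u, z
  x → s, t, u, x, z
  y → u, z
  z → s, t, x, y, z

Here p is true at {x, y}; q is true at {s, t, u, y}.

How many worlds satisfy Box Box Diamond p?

s: successors {s, x, y, z}; Box Diamond p there: s:F, x:F, y:F, z:F. ✗
t: successors {s, t, x, y, z}; Box Diamond p there: s:F, t:F, x:F, y:F, z:F. ✗
u: successors {s, u, z}; Box Diamond p there: s:F, u:F, z:F. ✗
x: successors {s, t, u, x, z}; Box Diamond p there: s:F, t:F, u:F, x:F, z:F. ✗
y: successors {u, z}; Box Diamond p there: u:F, z:F. ✗
z: successors {s, t, x, y, z}; Box Diamond p there: s:F, t:F, x:F, y:F, z:F. ✗
Satisfying worlds: ∅.

0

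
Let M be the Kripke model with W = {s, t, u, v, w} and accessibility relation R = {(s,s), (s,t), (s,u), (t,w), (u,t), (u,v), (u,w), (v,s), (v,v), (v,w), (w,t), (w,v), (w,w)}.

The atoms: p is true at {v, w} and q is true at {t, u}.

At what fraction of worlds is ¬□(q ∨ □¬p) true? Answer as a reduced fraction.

4/5

s: □(q ∨ □¬p) is T. ✗
t: □(q ∨ □¬p) is F. ✓
u: □(q ∨ □¬p) is F. ✓
v: □(q ∨ □¬p) is F. ✓
w: □(q ∨ □¬p) is F. ✓
That's 4 of 5 worlds, so 4/5.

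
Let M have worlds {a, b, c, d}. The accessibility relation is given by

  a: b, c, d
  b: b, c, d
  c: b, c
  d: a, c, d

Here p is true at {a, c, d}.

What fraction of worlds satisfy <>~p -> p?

3/4

a: <>~p is T, p is T. ✓
b: <>~p is T, p is F. ✗
c: <>~p is T, p is T. ✓
d: <>~p is F, p is T. ✓
That's 3 of 4 worlds, so 3/4.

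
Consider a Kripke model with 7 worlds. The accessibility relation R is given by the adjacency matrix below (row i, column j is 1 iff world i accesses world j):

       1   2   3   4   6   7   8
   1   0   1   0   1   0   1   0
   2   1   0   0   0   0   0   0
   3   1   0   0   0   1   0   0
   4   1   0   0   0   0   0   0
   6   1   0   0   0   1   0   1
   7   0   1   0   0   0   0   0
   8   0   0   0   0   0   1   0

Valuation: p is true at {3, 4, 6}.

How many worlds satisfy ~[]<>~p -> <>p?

1: ~[]<>~p is F, <>p is T. ✓
2: ~[]<>~p is F, <>p is F. ✓
3: ~[]<>~p is F, <>p is T. ✓
4: ~[]<>~p is F, <>p is F. ✓
6: ~[]<>~p is F, <>p is T. ✓
7: ~[]<>~p is F, <>p is F. ✓
8: ~[]<>~p is F, <>p is F. ✓
Satisfying worlds: {1, 2, 3, 4, 6, 7, 8}.

7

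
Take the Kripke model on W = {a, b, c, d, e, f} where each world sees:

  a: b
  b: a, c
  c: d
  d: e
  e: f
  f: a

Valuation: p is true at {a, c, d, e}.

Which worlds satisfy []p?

a: successors {b}; p there: b:F. ✗
b: successors {a, c}; p there: a:T, c:T. ✓
c: successors {d}; p there: d:T. ✓
d: successors {e}; p there: e:T. ✓
e: successors {f}; p there: f:F. ✗
f: successors {a}; p there: a:T. ✓

{b, c, d, f}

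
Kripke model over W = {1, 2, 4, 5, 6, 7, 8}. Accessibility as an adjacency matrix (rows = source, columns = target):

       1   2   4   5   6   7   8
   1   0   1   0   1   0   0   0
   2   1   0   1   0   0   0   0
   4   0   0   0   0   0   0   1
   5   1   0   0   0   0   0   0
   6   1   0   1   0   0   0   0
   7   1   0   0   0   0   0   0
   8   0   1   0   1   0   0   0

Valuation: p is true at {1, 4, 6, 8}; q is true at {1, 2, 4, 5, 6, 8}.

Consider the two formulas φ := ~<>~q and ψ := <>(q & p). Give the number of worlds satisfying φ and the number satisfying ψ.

7 and 5

For ~<>~q:
1: <>~q is F. ✓
2: <>~q is F. ✓
4: <>~q is F. ✓
5: <>~q is F. ✓
6: <>~q is F. ✓
7: <>~q is F. ✓
8: <>~q is F. ✓
— 7 worlds.
For <>(q & p):
1: successors {2, 5}; q & p there: 2:F, 5:F. ✗
2: successors {1, 4}; q & p there: 1:T, 4:T. ✓
4: successors {8}; q & p there: 8:T. ✓
5: successors {1}; q & p there: 1:T. ✓
6: successors {1, 4}; q & p there: 1:T, 4:T. ✓
7: successors {1}; q & p there: 1:T. ✓
8: successors {2, 5}; q & p there: 2:F, 5:F. ✗
— 5 worlds.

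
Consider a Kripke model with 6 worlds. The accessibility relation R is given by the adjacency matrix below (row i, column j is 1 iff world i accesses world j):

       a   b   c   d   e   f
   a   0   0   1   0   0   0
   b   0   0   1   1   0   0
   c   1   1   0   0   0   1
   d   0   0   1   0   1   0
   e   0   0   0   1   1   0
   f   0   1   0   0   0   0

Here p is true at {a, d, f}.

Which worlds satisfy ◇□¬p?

{b, c, e}

a: successors {c}; □¬p there: c:F. ✗
b: successors {c, d}; □¬p there: c:F, d:T. ✓
c: successors {a, b, f}; □¬p there: a:T, b:F, f:T. ✓
d: successors {c, e}; □¬p there: c:F, e:F. ✗
e: successors {d, e}; □¬p there: d:T, e:F. ✓
f: successors {b}; □¬p there: b:F. ✗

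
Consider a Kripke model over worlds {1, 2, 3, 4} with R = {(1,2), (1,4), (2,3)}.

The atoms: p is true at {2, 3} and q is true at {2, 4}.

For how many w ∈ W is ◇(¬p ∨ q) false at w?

3

1: successors {2, 4}; ¬p ∨ q there: 2:T, 4:T. ✓
2: successors {3}; ¬p ∨ q there: 3:F. ✗
3: no successors, so ◇(¬p ∨ q) fails. ✗
4: no successors, so ◇(¬p ∨ q) fails. ✗
Satisfying worlds: {1}.
So ◇(¬p ∨ q) fails at the other 3 worlds.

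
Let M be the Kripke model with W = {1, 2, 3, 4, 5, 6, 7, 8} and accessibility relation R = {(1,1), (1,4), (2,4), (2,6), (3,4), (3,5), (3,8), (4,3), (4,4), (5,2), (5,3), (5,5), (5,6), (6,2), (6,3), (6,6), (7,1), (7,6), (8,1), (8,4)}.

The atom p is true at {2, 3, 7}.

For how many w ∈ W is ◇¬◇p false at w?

1

1: successors {1, 4}; ¬◇p there: 1:T, 4:F. ✓
2: successors {4, 6}; ¬◇p there: 4:F, 6:F. ✗
3: successors {4, 5, 8}; ¬◇p there: 4:F, 5:F, 8:T. ✓
4: successors {3, 4}; ¬◇p there: 3:T, 4:F. ✓
5: successors {2, 3, 5, 6}; ¬◇p there: 2:T, 3:T, 5:F, 6:F. ✓
6: successors {2, 3, 6}; ¬◇p there: 2:T, 3:T, 6:F. ✓
7: successors {1, 6}; ¬◇p there: 1:T, 6:F. ✓
8: successors {1, 4}; ¬◇p there: 1:T, 4:F. ✓
Satisfying worlds: {1, 3, 4, 5, 6, 7, 8}.
So ◇¬◇p fails at the other 1 world.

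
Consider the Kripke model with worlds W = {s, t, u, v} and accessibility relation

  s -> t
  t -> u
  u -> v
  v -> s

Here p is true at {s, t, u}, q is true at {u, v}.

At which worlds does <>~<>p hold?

{t}

s: successors {t}; ~<>p there: t:F. ✗
t: successors {u}; ~<>p there: u:T. ✓
u: successors {v}; ~<>p there: v:F. ✗
v: successors {s}; ~<>p there: s:F. ✗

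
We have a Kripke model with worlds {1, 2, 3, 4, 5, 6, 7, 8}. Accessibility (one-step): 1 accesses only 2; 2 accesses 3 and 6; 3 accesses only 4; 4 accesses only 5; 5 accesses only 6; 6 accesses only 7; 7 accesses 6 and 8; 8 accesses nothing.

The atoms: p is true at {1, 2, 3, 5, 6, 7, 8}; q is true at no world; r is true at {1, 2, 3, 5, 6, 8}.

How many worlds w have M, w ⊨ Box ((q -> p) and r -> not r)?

1: successors {2}; (q -> p) and r -> not r there: 2:F. ✗
2: successors {3, 6}; (q -> p) and r -> not r there: 3:F, 6:F. ✗
3: successors {4}; (q -> p) and r -> not r there: 4:T. ✓
4: successors {5}; (q -> p) and r -> not r there: 5:F. ✗
5: successors {6}; (q -> p) and r -> not r there: 6:F. ✗
6: successors {7}; (q -> p) and r -> not r there: 7:T. ✓
7: successors {6, 8}; (q -> p) and r -> not r there: 6:F, 8:F. ✗
8: no successors, so Box ((q -> p) and r -> not r) holds vacuously. ✓
Satisfying worlds: {3, 6, 8}.

3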